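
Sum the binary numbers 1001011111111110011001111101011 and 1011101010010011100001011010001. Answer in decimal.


1001011111111110011001111101011 + 1011101010010011100001011010001 = 10101001010010001111011010111100 = 2840131260

2840131260


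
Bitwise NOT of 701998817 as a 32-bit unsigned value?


~0b101001110101111010011011100001 = 0b11010110001010000101100100011110 = 3592968478 (32-bit unsigned)

3592968478


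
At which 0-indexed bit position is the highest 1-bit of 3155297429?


0b10111100000100100000010010010101. Highest set bit at position 31

31


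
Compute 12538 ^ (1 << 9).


12538 ^ (1 << 9) = 12538 ^ 512 = 13050

13050


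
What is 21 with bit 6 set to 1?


21 | (1 << 6) = 21 | 64 = 85

85


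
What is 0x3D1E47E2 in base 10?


3D1E47E2 hex = 1025394658 decimal

1025394658


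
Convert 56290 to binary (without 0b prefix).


56290 = 1101101111100010 in binary

1101101111100010


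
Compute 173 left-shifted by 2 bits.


0b10101101 << 2 = 0b1010110100 = 692

692


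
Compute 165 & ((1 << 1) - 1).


165 & 1 = 1

1


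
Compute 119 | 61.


0b1110111 | 0b111101 = 0b1111111 = 127

127


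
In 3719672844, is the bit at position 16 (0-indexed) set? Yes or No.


0b11011101101101011011010000001100, bit 16 = 1. Yes

Yes


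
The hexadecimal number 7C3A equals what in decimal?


7C3A hex = 31802 decimal

31802


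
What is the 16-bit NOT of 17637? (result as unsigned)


~0b100010011100101 = 0b1011101100011010 = 47898 (16-bit unsigned)

47898


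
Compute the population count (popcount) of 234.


0b11101010 has 5 set bits

5


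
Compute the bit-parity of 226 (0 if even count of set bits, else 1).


0b11100010 has 4 ones => parity 0

0


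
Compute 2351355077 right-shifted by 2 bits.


0b10001100001001101101010011000101 >> 2 = 0b100011000010011011010100110001 = 587838769

587838769


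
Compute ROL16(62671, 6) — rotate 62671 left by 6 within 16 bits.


Rotate 0b1111010011001111 left by 6 (16-bit) = 0b11001111111101 = 13309

13309


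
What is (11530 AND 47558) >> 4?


Step 1: 11530 & 47558 = 10498
Step 2: 10498 >> 4 = 656

656


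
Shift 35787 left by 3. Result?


0b1000101111001011 << 3 = 0b1000101111001011000 = 286296

286296


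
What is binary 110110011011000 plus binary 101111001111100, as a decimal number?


110110011011000 + 101111001111100 = 1100101101010100 = 52052

52052


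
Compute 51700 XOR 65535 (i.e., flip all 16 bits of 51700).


51700 ^ 65535 = 13835

13835


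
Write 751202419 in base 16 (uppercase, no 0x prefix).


751202419 = 2CC67073 hex

2CC67073


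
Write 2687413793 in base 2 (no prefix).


2687413793 = 10100000001011101010111000100001 in binary

10100000001011101010111000100001


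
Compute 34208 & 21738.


0b1000010110100000 & 0b101010011101010 = 0b10010100000 = 1184

1184


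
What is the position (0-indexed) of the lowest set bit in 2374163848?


0b10001101100000101101110110001000. Lowest set bit at position 3

3


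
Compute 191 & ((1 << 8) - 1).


191 & 255 = 191

191


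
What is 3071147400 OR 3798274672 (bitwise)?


0b10110111000011011111110110001000 | 0b11100010011001010001001001110000 = 0b11110111011011011111111111111000 = 4151181304

4151181304


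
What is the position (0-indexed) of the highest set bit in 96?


0b1100000. Highest set bit at position 6

6


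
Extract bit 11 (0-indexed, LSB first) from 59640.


0b1110100011111000, position 11 = 1

1


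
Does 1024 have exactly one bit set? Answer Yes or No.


0b10000000000. Only one bit set => Yes

Yes


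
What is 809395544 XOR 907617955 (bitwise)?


0b110000001111100110010101011000 ^ 0b110110000110010010011010100011 = 0b110001001110100001111111011 = 103236603

103236603


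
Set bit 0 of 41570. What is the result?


41570 | (1 << 0) = 41570 | 1 = 41571

41571


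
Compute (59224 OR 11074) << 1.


Step 1: 59224 | 11074 = 61274
Step 2: 61274 << 1 = 122548

122548


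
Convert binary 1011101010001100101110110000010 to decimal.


1011101010001100101110110000010 in decimal = 1564892546

1564892546


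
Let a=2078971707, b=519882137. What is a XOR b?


2078971707 ^ 519882137 = 1695961762

1695961762


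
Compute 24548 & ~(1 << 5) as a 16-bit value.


24548 & ~(1 << 5) = 24516

24516


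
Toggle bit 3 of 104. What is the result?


104 ^ (1 << 3) = 104 ^ 8 = 96

96


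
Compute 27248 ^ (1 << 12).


27248 ^ (1 << 12) = 27248 ^ 4096 = 31344

31344


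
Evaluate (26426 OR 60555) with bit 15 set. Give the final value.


Step 1: 26426 | 60555 = 61371
Step 2: 61371 | (1 << 15) = 61371 | 32768 = 61371

61371


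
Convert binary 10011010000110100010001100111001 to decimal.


10011010000110100010001100111001 in decimal = 2585404217

2585404217


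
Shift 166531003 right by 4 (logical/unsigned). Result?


0b1001111011010000111110111011 >> 4 = 0b100111101101000011111011 = 10408187

10408187


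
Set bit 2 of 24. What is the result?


24 | (1 << 2) = 24 | 4 = 28

28


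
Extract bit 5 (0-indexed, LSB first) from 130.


0b10000010, position 5 = 0

0


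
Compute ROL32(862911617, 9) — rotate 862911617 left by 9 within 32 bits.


Rotate 0b110011011011101111110010000001 left by 9 (32-bit) = 0b11011101111110010000001001100110 = 3724083814

3724083814


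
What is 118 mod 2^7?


118 & 127 = 118

118


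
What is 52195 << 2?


0b1100101111100011 << 2 = 0b110010111110001100 = 208780

208780


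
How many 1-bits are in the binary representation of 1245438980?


0b1001010001110111110010000000100 has 13 set bits

13


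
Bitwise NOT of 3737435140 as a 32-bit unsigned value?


~0b11011110110001001011110000000100 = 0b100001001110110100001111111011 = 557532155 (32-bit unsigned)

557532155


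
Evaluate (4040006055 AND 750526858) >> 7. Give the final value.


Step 1: 4040006055 & 750526858 = 546046338
Step 2: 546046338 >> 7 = 4265987

4265987


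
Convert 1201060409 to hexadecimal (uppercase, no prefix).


1201060409 = 4796BA39 hex

4796BA39


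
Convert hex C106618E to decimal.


C106618E hex = 3238420878 decimal

3238420878


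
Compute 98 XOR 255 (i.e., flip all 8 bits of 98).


98 ^ 255 = 157

157


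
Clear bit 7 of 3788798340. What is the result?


3788798340 & ~(1 << 7) = 3788798212

3788798212


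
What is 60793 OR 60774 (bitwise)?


0b1110110101111001 | 0b1110110101100110 = 0b1110110101111111 = 60799

60799


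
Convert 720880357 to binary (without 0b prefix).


720880357 = 101010111101111100001011100101 in binary

101010111101111100001011100101


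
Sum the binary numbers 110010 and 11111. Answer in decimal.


110010 + 11111 = 1010001 = 81

81


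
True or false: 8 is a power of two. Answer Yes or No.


0b1000. Only one bit set => Yes

Yes


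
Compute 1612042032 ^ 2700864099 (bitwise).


0b1100000000101011100111100110000 ^ 0b10100000111110111110101001100011 = 0b11000000111011100010010101010011 = 3236832595

3236832595


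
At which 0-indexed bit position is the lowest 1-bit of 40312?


0b1001110101111000. Lowest set bit at position 3

3


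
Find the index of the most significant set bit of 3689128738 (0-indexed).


0b11011011111000111010001100100010. Highest set bit at position 31

31


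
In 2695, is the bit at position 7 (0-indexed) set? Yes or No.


0b101010000111, bit 7 = 1. Yes

Yes


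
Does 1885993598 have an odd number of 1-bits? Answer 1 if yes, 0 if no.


0b1110000011010011111101001111110 has 19 ones => parity 1

1


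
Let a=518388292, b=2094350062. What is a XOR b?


518388292 ^ 2094350062 = 1647363242

1647363242


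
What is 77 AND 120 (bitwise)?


0b1001101 & 0b1111000 = 0b1001000 = 72

72


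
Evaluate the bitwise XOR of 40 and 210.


0b101000 ^ 0b11010010 = 0b11111010 = 250

250


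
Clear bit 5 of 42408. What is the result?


42408 & ~(1 << 5) = 42376

42376


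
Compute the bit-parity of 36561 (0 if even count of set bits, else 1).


0b1000111011010001 has 8 ones => parity 0

0


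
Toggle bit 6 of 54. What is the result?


54 ^ (1 << 6) = 54 ^ 64 = 118

118


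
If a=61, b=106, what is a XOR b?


61 ^ 106 = 87

87


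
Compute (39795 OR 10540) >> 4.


Step 1: 39795 | 10540 = 47999
Step 2: 47999 >> 4 = 2999

2999


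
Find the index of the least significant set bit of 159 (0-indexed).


0b10011111. Lowest set bit at position 0

0


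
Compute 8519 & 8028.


0b10000101000111 & 0b1111101011100 = 0b101000100 = 324

324


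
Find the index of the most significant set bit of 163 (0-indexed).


0b10100011. Highest set bit at position 7

7


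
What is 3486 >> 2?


0b110110011110 >> 2 = 0b1101100111 = 871

871


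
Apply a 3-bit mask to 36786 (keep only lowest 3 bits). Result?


36786 & 7 = 2

2


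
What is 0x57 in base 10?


57 hex = 87 decimal

87


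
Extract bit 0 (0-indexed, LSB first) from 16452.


0b100000001000100, position 0 = 0

0


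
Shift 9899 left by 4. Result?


0b10011010101011 << 4 = 0b100110101010110000 = 158384

158384


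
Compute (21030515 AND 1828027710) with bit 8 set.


Step 1: 21030515 & 1828027710 = 4219954
Step 2: 4219954 | (1 << 8) = 4219954 | 256 = 4220210

4220210


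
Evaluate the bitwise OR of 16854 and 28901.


0b100000111010110 | 0b111000011100101 = 0b111000111110111 = 29175

29175


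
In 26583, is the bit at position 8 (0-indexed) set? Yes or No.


0b110011111010111, bit 8 = 1. Yes

Yes


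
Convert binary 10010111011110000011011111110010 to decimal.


10010111011110000011011111110010 in decimal = 2541238258

2541238258


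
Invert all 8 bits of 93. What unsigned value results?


93 ^ 255 = 162

162


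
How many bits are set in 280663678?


0b10000101110101001011001111110 has 16 set bits

16


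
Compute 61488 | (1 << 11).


61488 | (1 << 11) = 61488 | 2048 = 63536

63536


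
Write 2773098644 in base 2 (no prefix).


2773098644 = 10100101010010100010000010010100 in binary

10100101010010100010000010010100


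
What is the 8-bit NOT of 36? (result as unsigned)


~0b100100 = 0b11011011 = 219 (8-bit unsigned)

219


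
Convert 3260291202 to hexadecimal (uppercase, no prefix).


3260291202 = C2541882 hex

C2541882


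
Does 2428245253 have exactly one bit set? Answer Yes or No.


0b10010000101111000001010100000101. Multiple bits set => No

No


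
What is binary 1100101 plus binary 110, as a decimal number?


1100101 + 110 = 1101011 = 107

107


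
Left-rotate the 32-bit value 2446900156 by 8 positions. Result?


Rotate 0b10010001110110001011101110111100 left by 8 (32-bit) = 0b11011000101110111011110010010001 = 3636182161

3636182161


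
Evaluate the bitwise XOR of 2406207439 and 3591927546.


0b10001111011010111100111111001111 ^ 0b11010110000110000111011011111010 = 0b1011001011100111011100100110101 = 1500756277

1500756277


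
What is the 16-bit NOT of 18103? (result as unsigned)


~0b100011010110111 = 0b1011100101001000 = 47432 (16-bit unsigned)

47432


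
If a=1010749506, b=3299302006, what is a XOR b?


1010749506 ^ 3299302006 = 4170811956

4170811956


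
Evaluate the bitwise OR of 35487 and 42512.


0b1000101010011111 | 0b1010011000010000 = 0b1010111010011111 = 44703

44703


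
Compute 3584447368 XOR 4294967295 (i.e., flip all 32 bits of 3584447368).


3584447368 ^ 4294967295 = 710519927

710519927


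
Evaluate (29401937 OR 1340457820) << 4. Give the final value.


Step 1: 29401937 | 1340457820 = 1340466013
Step 2: 1340466013 << 4 = 21447456208

21447456208


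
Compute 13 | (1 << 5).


13 | (1 << 5) = 13 | 32 = 45

45


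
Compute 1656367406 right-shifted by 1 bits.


0b1100010101110100010100100101110 >> 1 = 0b110001010111010001010010010111 = 828183703

828183703


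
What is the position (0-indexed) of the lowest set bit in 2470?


0b100110100110. Lowest set bit at position 1

1


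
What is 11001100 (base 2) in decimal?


11001100 in decimal = 204

204


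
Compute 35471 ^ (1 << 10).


35471 ^ (1 << 10) = 35471 ^ 1024 = 36495

36495


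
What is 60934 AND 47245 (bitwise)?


0b1110111000000110 & 0b1011100010001101 = 0b1010100000000100 = 43012

43012


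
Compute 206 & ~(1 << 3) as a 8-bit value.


206 & ~(1 << 3) = 198

198


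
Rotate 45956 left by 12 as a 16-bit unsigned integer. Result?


Rotate 0b1011001110000100 left by 12 (16-bit) = 0b100101100111000 = 19256

19256


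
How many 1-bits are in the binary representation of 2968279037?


0b10110000111011000101011111111101 has 20 set bits

20


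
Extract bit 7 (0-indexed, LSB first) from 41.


0b101001, position 7 = 0

0


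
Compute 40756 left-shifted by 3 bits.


0b1001111100110100 << 3 = 0b1001111100110100000 = 326048

326048


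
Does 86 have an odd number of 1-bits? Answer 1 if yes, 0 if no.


0b1010110 has 4 ones => parity 0

0


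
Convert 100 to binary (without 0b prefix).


100 = 1100100 in binary

1100100


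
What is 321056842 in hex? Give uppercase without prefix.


321056842 = 1322F04A hex

1322F04A


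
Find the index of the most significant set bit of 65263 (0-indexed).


0b1111111011101111. Highest set bit at position 15

15


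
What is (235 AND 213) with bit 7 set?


Step 1: 235 & 213 = 193
Step 2: 193 | (1 << 7) = 193 | 128 = 193

193


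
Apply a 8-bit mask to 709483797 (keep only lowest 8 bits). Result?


709483797 & 255 = 21

21


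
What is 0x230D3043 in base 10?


230D3043 hex = 588066883 decimal

588066883


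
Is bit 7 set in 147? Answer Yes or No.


0b10010011, bit 7 = 1. Yes

Yes


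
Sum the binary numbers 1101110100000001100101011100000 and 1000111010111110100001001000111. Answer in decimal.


1101110100000001100101011100000 + 1000111010111110100001001000111 = 10110101111000000000110100100111 = 3051359527

3051359527


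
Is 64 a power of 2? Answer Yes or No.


0b1000000. Only one bit set => Yes

Yes


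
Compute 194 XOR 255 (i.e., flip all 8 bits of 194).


194 ^ 255 = 61

61


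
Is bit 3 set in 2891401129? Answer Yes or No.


0b10101100010101110100011110101001, bit 3 = 1. Yes

Yes


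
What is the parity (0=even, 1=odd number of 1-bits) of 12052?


0b10111100010100 has 7 ones => parity 1

1


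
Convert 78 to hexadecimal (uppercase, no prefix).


78 = 4E hex

4E


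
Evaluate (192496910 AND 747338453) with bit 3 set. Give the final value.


Step 1: 192496910 & 747338453 = 134823940
Step 2: 134823940 | (1 << 3) = 134823940 | 8 = 134823948

134823948


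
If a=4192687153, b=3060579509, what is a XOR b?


4192687153 ^ 3060579509 = 1334569092

1334569092


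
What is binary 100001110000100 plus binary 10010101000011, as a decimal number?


100001110000100 + 10010101000011 = 110100011000111 = 26823

26823


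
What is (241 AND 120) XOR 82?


Step 1: 241 & 120 = 112
Step 2: 112 ^ 82 = 34

34


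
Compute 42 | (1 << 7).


42 | (1 << 7) = 42 | 128 = 170

170


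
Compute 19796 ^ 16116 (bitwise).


0b100110101010100 ^ 0b11111011110100 = 0b111001110100000 = 29600

29600


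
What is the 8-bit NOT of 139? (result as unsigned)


~0b10001011 = 0b1110100 = 116 (8-bit unsigned)

116


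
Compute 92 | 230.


0b1011100 | 0b11100110 = 0b11111110 = 254

254


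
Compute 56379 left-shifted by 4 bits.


0b1101110000111011 << 4 = 0b11011100001110110000 = 902064

902064


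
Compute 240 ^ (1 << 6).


240 ^ (1 << 6) = 240 ^ 64 = 176

176


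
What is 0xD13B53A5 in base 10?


D13B53A5 hex = 3510326181 decimal

3510326181


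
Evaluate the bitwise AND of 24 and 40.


0b11000 & 0b101000 = 0b1000 = 8

8


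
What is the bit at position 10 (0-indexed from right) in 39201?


0b1001100100100001, position 10 = 0

0


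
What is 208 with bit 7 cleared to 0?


208 & ~(1 << 7) = 80

80


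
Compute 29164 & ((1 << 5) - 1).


29164 & 31 = 12

12


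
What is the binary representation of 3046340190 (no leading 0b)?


3046340190 = 10110101100100110111011001011110 in binary

10110101100100110111011001011110


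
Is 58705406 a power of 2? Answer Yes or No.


0b11011111111100010111111110. Multiple bits set => No

No


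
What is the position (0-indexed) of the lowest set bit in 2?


0b10. Lowest set bit at position 1

1


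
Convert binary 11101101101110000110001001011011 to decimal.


11101101101110000110001001011011 in decimal = 3988283995

3988283995


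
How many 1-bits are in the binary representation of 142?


0b10001110 has 4 set bits

4


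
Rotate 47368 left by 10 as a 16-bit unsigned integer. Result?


Rotate 0b1011100100001000 left by 10 (16-bit) = 0b10001011100100 = 8932

8932


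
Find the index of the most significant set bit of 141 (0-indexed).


0b10001101. Highest set bit at position 7

7


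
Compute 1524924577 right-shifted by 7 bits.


0b1011010111001001000000010100001 >> 7 = 0b101101011100100100000001 = 11913473

11913473


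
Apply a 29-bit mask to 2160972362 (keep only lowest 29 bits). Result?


2160972362 & 536870911 = 13488714

13488714


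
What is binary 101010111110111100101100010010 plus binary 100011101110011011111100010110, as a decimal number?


101010111110111100101100010010 + 100011101110011011111100010110 = 1001110101101011000101000101000 = 1320520232

1320520232


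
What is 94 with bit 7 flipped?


94 ^ (1 << 7) = 94 ^ 128 = 222

222


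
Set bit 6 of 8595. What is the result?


8595 | (1 << 6) = 8595 | 64 = 8659

8659


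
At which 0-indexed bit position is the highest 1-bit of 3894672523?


0b11101000001000111111110010001011. Highest set bit at position 31

31


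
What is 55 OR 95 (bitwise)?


0b110111 | 0b1011111 = 0b1111111 = 127

127


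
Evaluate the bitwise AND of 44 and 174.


0b101100 & 0b10101110 = 0b101100 = 44

44


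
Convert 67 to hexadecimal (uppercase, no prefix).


67 = 43 hex

43


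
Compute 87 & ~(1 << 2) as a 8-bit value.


87 & ~(1 << 2) = 83

83


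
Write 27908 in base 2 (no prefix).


27908 = 110110100000100 in binary

110110100000100


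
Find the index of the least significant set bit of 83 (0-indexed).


0b1010011. Lowest set bit at position 0

0


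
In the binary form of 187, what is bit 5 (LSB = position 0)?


0b10111011, position 5 = 1

1


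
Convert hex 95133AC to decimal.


95133AC hex = 156316588 decimal

156316588


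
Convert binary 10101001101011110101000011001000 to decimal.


10101001101011110101000011001000 in decimal = 2846838984

2846838984


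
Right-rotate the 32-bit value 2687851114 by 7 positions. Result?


Rotate 0b10100000001101010101101001101010 right by 7 (32-bit) = 0b11010101010000000110101010110100 = 3577768628

3577768628


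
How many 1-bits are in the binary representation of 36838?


0b1000111111100110 has 10 set bits

10


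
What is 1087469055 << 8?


0b1000000110100010111010111111111 << 8 = 0b100000011010001011101011111111100000000 = 278392078080

278392078080


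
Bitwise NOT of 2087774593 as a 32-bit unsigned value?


~0b1111100011100001110100110000001 = 0b10000011100011110001011001111110 = 2207192702 (32-bit unsigned)

2207192702


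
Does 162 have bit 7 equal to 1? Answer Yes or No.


0b10100010, bit 7 = 1. Yes

Yes


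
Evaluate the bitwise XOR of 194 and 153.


0b11000010 ^ 0b10011001 = 0b1011011 = 91

91


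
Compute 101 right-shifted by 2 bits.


0b1100101 >> 2 = 0b11001 = 25

25


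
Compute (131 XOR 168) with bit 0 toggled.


Step 1: 131 ^ 168 = 43
Step 2: 43 ^ (1 << 0) = 43 ^ 1 = 42

42


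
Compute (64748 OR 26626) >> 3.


Step 1: 64748 | 26626 = 64750
Step 2: 64750 >> 3 = 8093

8093


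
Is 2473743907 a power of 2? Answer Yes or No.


0b10010011011100100101011000100011. Multiple bits set => No

No


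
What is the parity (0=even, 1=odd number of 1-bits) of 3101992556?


0b10111000111001001010011001101100 has 16 ones => parity 0

0


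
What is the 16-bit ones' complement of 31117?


31117 ^ 65535 = 34418

34418


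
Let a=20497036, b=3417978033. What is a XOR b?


20497036 ^ 3417978033 = 3397580349

3397580349


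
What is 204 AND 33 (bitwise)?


0b11001100 & 0b100001 = 0b0 = 0

0


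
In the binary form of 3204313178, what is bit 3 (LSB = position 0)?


0b10111110111111011111000001011010, position 3 = 1

1


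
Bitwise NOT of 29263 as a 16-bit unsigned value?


~0b111001001001111 = 0b1000110110110000 = 36272 (16-bit unsigned)

36272


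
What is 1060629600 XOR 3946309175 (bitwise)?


0b111111001101111110110001100000 ^ 0b11101011001101111110011000110111 = 0b11010100000000000000101001010111 = 3556772439

3556772439


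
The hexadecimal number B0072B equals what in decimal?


B0072B hex = 11536171 decimal

11536171


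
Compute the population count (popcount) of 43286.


0b1010100100010110 has 7 set bits

7


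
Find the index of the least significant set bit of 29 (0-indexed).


0b11101. Lowest set bit at position 0

0


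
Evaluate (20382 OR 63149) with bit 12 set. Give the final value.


Step 1: 20382 | 63149 = 65471
Step 2: 65471 | (1 << 12) = 65471 | 4096 = 65471

65471


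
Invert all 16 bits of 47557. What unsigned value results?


47557 ^ 65535 = 17978

17978


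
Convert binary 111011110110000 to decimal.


111011110110000 in decimal = 30640

30640


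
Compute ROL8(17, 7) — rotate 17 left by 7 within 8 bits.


Rotate 0b10001 left by 7 (8-bit) = 0b10001000 = 136

136


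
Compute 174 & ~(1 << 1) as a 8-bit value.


174 & ~(1 << 1) = 172

172


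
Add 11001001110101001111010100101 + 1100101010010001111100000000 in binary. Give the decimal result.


11001001110101001111010100101 + 1100101010010001111100000000 = 100101111000111011110110100101 = 635682213

635682213


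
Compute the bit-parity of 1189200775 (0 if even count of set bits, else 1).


0b1000110111000011100001110000111 has 15 ones => parity 1

1


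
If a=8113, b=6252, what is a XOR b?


8113 ^ 6252 = 2013

2013


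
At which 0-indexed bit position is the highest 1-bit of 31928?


0b111110010111000. Highest set bit at position 14

14


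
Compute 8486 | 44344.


0b10000100100110 | 0b1010110100111000 = 0b1010110100111110 = 44350

44350


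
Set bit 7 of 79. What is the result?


79 | (1 << 7) = 79 | 128 = 207

207


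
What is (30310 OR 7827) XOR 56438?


Step 1: 30310 | 7827 = 32503
Step 2: 32503 ^ 56438 = 41601

41601


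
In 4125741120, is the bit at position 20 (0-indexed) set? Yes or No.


0b11110101111010011101000001000000, bit 20 = 0. No

No


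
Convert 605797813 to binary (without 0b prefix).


605797813 = 100100000110111011110110110101 in binary

100100000110111011110110110101


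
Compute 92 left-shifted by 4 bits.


0b1011100 << 4 = 0b10111000000 = 1472

1472


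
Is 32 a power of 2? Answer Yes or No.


0b100000. Only one bit set => Yes

Yes


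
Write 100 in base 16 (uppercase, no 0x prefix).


100 = 64 hex

64


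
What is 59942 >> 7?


0b1110101000100110 >> 7 = 0b111010100 = 468

468


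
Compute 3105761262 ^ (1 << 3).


3105761262 ^ (1 << 3) = 3105761262 ^ 8 = 3105761254

3105761254


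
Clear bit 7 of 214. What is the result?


214 & ~(1 << 7) = 86

86


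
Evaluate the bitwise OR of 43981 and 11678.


0b1010101111001101 | 0b10110110011110 = 0b1010111111011111 = 45023

45023


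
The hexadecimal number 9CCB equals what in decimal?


9CCB hex = 40139 decimal

40139


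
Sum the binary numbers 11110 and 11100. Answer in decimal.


11110 + 11100 = 111010 = 58

58


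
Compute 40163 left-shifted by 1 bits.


0b1001110011100011 << 1 = 0b10011100111000110 = 80326

80326


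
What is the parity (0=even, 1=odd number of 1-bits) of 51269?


0b1100100001000101 has 6 ones => parity 0

0


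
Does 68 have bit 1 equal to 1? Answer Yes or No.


0b1000100, bit 1 = 0. No

No


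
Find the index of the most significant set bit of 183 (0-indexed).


0b10110111. Highest set bit at position 7

7


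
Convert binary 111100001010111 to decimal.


111100001010111 in decimal = 30807

30807


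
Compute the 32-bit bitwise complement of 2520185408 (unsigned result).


~0b10010110001101101111101001000000 = 0b1101001110010010000010110111111 = 1774781887 (32-bit unsigned)

1774781887


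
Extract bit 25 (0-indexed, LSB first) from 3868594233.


0b11100110100101100001000000111001, position 25 = 1

1


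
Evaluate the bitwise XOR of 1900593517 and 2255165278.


0b1110001010010001100000101101101 ^ 0b10000110011010110001011101011110 = 0b11110111001000111101011000110011 = 4146320947

4146320947


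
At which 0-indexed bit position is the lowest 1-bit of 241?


0b11110001. Lowest set bit at position 0

0


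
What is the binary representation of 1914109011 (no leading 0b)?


1914109011 = 1110010000101101111110001010011 in binary

1110010000101101111110001010011


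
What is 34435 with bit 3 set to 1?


34435 | (1 << 3) = 34435 | 8 = 34443

34443


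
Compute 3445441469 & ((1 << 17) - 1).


3445441469 & 131071 = 82877

82877


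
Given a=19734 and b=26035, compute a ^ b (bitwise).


19734 ^ 26035 = 10405

10405


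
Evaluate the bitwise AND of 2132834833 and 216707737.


0b1111111001000000111101000010001 & 0b1100111010101011001010011001 = 0b1100001000000011001000010001 = 203436561

203436561


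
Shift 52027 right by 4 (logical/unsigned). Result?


0b1100101100111011 >> 4 = 0b110010110011 = 3251

3251


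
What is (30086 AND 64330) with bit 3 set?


Step 1: 30086 & 64330 = 28930
Step 2: 28930 | (1 << 3) = 28930 | 8 = 28938

28938


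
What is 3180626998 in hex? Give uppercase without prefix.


3180626998 = BD948436 hex

BD948436


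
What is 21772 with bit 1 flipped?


21772 ^ (1 << 1) = 21772 ^ 2 = 21774

21774


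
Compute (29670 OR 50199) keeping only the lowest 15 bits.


Step 1: 29670 | 50199 = 63479
Step 2: 63479 & 32767 = 30711

30711


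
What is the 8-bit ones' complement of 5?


5 ^ 255 = 250

250


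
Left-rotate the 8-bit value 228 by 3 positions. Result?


Rotate 0b11100100 left by 3 (8-bit) = 0b100111 = 39

39


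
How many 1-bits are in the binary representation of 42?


0b101010 has 3 set bits

3


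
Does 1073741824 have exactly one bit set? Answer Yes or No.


0b1000000000000000000000000000000. Only one bit set => Yes

Yes


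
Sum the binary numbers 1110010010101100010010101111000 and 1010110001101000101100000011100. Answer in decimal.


1110010010101100010010101111000 + 1010110001101000101100000011100 = 11001000100010100111110110010100 = 3364519316

3364519316


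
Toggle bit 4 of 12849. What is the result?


12849 ^ (1 << 4) = 12849 ^ 16 = 12833

12833


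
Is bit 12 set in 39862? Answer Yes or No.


0b1001101110110110, bit 12 = 1. Yes

Yes


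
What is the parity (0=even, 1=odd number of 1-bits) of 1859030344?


0b1101110110011101000110101001000 has 16 ones => parity 0

0


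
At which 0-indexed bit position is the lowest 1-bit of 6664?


0b1101000001000. Lowest set bit at position 3

3


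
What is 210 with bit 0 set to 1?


210 | (1 << 0) = 210 | 1 = 211

211


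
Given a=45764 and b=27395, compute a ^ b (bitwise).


45764 ^ 27395 = 55751

55751


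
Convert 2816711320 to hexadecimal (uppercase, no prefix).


2816711320 = A7E39A98 hex

A7E39A98


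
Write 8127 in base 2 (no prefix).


8127 = 1111110111111 in binary

1111110111111


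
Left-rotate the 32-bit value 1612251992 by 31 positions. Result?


Rotate 0b1100000000110010000001101011000 left by 31 (32-bit) = 0b110000000011001000000110101100 = 806125996

806125996


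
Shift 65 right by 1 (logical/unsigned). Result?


0b1000001 >> 1 = 0b100000 = 32

32


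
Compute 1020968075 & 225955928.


0b111100110110101011110010001011 & 0b1101011101111101000001011000 = 0b1100010100101001000000001000 = 206737416

206737416


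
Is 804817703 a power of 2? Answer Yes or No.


0b101111111110001000101100100111. Multiple bits set => No

No


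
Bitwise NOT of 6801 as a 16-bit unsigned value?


~0b1101010010001 = 0b1110010101101110 = 58734 (16-bit unsigned)

58734


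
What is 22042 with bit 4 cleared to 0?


22042 & ~(1 << 4) = 22026

22026


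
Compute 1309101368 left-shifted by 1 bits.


0b1001110000001110100110100111000 << 1 = 0b10011100000011101001101001110000 = 2618202736

2618202736


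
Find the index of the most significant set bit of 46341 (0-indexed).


0b1011010100000101. Highest set bit at position 15

15


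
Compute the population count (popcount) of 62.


0b111110 has 5 set bits

5


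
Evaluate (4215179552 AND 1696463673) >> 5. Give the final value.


Step 1: 4215179552 & 1696463673 = 1629260064
Step 2: 1629260064 >> 5 = 50914377

50914377


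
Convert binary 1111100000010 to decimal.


1111100000010 in decimal = 7938

7938


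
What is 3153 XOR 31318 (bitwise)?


0b110001010001 ^ 0b111101001010110 = 0b111011000000111 = 30215

30215


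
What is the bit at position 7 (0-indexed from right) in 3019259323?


0b10110011111101100011110110111011, position 7 = 1

1


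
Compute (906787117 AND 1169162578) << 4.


Step 1: 906787117 & 1169162578 = 67109120
Step 2: 67109120 << 4 = 1073745920

1073745920


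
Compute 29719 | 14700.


0b111010000010111 | 0b11100101101100 = 0b111110101111111 = 32127

32127


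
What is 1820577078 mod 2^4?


1820577078 & 15 = 6

6


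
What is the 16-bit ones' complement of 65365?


65365 ^ 65535 = 170

170


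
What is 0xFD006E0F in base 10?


FD006E0F hex = 4244663823 decimal

4244663823


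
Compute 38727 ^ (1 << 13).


38727 ^ (1 << 13) = 38727 ^ 8192 = 46919

46919


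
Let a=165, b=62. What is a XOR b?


165 ^ 62 = 155

155


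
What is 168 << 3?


0b10101000 << 3 = 0b10101000000 = 1344

1344


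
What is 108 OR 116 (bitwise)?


0b1101100 | 0b1110100 = 0b1111100 = 124

124


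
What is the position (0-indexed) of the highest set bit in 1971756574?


0b1110101100001101001111000011110. Highest set bit at position 30

30


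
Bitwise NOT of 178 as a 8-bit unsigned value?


~0b10110010 = 0b1001101 = 77 (8-bit unsigned)

77


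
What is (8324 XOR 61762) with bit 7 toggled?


Step 1: 8324 ^ 61762 = 53702
Step 2: 53702 ^ (1 << 7) = 53702 ^ 128 = 53574

53574


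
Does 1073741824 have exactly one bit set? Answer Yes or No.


0b1000000000000000000000000000000. Only one bit set => Yes

Yes


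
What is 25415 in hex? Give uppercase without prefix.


25415 = 6347 hex

6347


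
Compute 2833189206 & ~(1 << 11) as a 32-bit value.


2833189206 & ~(1 << 11) = 2833187158

2833187158


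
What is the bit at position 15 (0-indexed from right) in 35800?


0b1000101111011000, position 15 = 1

1


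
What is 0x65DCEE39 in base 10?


65DCEE39 hex = 1708977721 decimal

1708977721


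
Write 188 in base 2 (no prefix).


188 = 10111100 in binary

10111100


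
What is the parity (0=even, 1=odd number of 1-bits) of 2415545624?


0b10001111111110100100110100011000 has 17 ones => parity 1

1


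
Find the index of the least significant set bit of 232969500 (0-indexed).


0b1101111000101101010100011100. Lowest set bit at position 2

2


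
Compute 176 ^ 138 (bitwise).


0b10110000 ^ 0b10001010 = 0b111010 = 58

58


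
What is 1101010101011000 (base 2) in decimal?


1101010101011000 in decimal = 54616

54616


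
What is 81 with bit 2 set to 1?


81 | (1 << 2) = 81 | 4 = 85

85


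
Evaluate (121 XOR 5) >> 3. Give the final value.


Step 1: 121 ^ 5 = 124
Step 2: 124 >> 3 = 15

15


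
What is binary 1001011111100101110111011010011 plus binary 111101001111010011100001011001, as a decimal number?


1001011111100101110111011010011 + 111101001111010011100001011001 = 10001001001100000010011100101100 = 2301634348

2301634348


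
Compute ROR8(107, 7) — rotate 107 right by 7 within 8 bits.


Rotate 0b1101011 right by 7 (8-bit) = 0b11010110 = 214

214


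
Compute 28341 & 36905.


0b110111010110101 & 0b1001000000101001 = 0b100001 = 33

33


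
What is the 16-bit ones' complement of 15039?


15039 ^ 65535 = 50496

50496


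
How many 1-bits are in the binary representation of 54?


0b110110 has 4 set bits

4


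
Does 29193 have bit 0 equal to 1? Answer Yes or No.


0b111001000001001, bit 0 = 1. Yes

Yes


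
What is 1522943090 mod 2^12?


1522943090 & 4095 = 1138

1138


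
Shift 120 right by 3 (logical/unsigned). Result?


0b1111000 >> 3 = 0b1111 = 15

15


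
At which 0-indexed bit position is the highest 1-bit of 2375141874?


0b10001101100100011100100111110010. Highest set bit at position 31

31


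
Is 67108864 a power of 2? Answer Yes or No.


0b100000000000000000000000000. Only one bit set => Yes

Yes


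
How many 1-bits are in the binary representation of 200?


0b11001000 has 3 set bits

3


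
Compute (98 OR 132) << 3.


Step 1: 98 | 132 = 230
Step 2: 230 << 3 = 1840

1840


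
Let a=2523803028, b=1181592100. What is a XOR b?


2523803028 ^ 1181592100 = 3489892272

3489892272


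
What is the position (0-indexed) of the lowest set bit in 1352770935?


0b1010000101000011010010101110111. Lowest set bit at position 0

0


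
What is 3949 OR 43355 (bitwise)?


0b111101101101 | 0b1010100101011011 = 0b1010111101111111 = 44927

44927


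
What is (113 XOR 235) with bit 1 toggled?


Step 1: 113 ^ 235 = 154
Step 2: 154 ^ (1 << 1) = 154 ^ 2 = 152

152


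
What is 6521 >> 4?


0b1100101111001 >> 4 = 0b110010111 = 407

407


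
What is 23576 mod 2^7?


23576 & 127 = 24

24


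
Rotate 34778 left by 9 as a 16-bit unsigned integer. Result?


Rotate 0b1000011111011010 left by 9 (16-bit) = 0b1011010100001111 = 46351

46351


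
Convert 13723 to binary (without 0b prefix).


13723 = 11010110011011 in binary

11010110011011


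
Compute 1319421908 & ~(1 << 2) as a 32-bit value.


1319421908 & ~(1 << 2) = 1319421904

1319421904


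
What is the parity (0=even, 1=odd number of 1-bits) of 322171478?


0b10011001100111111001001010110 has 16 ones => parity 0

0


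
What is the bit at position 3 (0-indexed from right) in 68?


0b1000100, position 3 = 0

0


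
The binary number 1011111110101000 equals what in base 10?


1011111110101000 in decimal = 49064

49064


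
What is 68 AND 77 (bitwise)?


0b1000100 & 0b1001101 = 0b1000100 = 68

68


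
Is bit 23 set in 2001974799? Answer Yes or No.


0b1110111010100111011011000001111, bit 23 = 0. No

No


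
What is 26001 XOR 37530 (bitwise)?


0b110010110010001 ^ 0b1001001010011010 = 0b1111011100001011 = 63243

63243


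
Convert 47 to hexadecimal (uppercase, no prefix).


47 = 2F hex

2F


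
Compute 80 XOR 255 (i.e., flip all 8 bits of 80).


80 ^ 255 = 175

175


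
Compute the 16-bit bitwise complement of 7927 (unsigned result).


~0b1111011110111 = 0b1110000100001000 = 57608 (16-bit unsigned)

57608


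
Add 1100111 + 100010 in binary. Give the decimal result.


1100111 + 100010 = 10001001 = 137

137


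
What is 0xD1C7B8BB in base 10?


D1C7B8BB hex = 3519527099 decimal

3519527099


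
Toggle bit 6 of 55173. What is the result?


55173 ^ (1 << 6) = 55173 ^ 64 = 55237

55237


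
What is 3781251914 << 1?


0b11100001011000010101001101001010 << 1 = 0b111000010110000101010011010010100 = 7562503828

7562503828


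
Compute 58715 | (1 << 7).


58715 | (1 << 7) = 58715 | 128 = 58843

58843


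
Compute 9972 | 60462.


0b10011011110100 | 0b1110110000101110 = 0b1110111011111110 = 61182

61182


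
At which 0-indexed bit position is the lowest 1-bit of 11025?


0b10101100010001. Lowest set bit at position 0

0


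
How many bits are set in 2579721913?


0b10011001110000110110111010111001 has 18 set bits

18


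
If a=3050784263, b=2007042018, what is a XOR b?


3050784263 ^ 2007042018 = 3262530021

3262530021


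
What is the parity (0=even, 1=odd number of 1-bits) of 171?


0b10101011 has 5 ones => parity 1

1


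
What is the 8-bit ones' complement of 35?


35 ^ 255 = 220

220


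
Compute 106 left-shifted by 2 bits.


0b1101010 << 2 = 0b110101000 = 424

424


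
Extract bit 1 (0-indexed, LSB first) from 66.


0b1000010, position 1 = 1

1


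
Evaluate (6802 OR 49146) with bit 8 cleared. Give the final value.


Step 1: 6802 | 49146 = 49146
Step 2: 49146 & ~(1 << 8) = 48890

48890


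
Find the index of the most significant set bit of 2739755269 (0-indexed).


0b10100011010011010101100100000101. Highest set bit at position 31

31


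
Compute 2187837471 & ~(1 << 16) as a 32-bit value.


2187837471 & ~(1 << 16) = 2187771935

2187771935


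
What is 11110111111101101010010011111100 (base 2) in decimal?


11110111111101101010010011111100 in decimal = 4160136444

4160136444


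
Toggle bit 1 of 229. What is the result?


229 ^ (1 << 1) = 229 ^ 2 = 231

231


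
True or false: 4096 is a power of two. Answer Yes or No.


0b1000000000000. Only one bit set => Yes

Yes


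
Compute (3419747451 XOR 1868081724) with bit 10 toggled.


Step 1: 3419747451 ^ 1868081724 = 2760744519
Step 2: 2760744519 ^ (1 << 10) = 2760744519 ^ 1024 = 2760743495

2760743495


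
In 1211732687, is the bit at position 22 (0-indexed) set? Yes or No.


0b1001000001110011001001011001111, bit 22 = 0. No

No


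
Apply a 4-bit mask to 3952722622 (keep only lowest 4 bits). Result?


3952722622 & 15 = 14

14


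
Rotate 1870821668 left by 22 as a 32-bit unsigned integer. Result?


Rotate 0b1101111100000100111100100100100 left by 22 (32-bit) = 0b1001001000110111110000010011110 = 1226563742

1226563742


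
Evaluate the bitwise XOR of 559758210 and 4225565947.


0b100001010111010011101110000010 ^ 0b11111011110111010000010011111011 = 0b11011010100000000011111101111001 = 3665837945

3665837945


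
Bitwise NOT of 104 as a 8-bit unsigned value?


~0b1101000 = 0b10010111 = 151 (8-bit unsigned)

151


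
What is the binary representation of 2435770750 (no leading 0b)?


2435770750 = 10010001001011101110100101111110 in binary

10010001001011101110100101111110


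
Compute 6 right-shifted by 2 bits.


0b110 >> 2 = 0b1 = 1

1


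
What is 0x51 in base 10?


51 hex = 81 decimal

81


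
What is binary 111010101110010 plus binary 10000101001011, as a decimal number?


111010101110010 + 10000101001011 = 1001011010111101 = 38589

38589
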